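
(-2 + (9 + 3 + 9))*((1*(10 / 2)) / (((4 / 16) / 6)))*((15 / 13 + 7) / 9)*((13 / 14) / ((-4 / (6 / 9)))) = -20140 / 63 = -319.68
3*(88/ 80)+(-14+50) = 393/ 10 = 39.30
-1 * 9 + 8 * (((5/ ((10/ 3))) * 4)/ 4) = 3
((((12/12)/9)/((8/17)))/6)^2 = 289/186624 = 0.00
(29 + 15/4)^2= 17161/16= 1072.56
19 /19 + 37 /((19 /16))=611 /19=32.16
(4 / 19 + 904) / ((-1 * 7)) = -17180 / 133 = -129.17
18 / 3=6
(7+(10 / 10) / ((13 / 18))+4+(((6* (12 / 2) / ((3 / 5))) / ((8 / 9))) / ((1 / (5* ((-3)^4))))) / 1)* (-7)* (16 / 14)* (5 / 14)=-7110970 / 91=-78142.53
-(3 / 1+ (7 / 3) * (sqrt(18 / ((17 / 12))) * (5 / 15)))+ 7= 4 -14 * sqrt(102) / 51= 1.23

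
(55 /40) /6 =11 /48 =0.23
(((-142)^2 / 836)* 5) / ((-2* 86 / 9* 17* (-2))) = 226845 / 1222232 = 0.19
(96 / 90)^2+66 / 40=2509 / 900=2.79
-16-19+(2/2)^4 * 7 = -28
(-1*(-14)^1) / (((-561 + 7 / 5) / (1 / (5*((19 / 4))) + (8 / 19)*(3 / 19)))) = -1372 / 505039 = -0.00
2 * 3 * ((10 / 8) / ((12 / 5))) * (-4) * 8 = -100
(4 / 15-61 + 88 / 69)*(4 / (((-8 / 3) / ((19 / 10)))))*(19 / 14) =7405193 / 32200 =229.97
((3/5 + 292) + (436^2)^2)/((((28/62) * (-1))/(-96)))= 268855481943984/35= 7681585198399.54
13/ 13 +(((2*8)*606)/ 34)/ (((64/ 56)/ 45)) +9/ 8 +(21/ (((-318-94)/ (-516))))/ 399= 2989156957/ 266152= 11231.01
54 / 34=27 / 17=1.59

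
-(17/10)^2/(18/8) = -289/225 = -1.28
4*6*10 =240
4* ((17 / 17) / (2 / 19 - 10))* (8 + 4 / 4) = -171 / 47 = -3.64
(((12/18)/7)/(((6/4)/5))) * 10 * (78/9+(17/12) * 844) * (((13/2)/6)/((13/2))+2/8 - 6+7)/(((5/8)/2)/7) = 121325.43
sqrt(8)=2*sqrt(2)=2.83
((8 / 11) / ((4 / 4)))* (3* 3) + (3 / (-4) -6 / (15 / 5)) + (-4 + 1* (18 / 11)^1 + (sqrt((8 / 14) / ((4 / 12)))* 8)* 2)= 63 / 44 + 32* sqrt(21) / 7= 22.38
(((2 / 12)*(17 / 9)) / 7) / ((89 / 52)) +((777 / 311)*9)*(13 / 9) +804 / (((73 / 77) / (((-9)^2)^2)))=2124866006060387 / 381887163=5564120.01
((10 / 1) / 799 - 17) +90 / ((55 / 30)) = 282157 / 8789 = 32.10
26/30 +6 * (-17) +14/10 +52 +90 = 634/15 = 42.27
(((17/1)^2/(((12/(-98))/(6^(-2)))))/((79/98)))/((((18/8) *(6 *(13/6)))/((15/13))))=-3469445/1081431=-3.21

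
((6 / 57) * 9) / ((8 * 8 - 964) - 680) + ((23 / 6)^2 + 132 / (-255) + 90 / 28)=559128739 / 32151420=17.39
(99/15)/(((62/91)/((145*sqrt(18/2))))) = 261261/62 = 4213.89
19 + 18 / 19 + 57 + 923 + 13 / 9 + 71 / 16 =2751949 / 2736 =1005.83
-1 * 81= -81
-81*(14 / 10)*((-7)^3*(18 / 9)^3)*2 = 3111696 / 5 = 622339.20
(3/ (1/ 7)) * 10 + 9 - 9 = 210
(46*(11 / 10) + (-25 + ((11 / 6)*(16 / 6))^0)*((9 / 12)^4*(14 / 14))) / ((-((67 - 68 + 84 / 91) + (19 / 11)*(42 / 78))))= -983983 / 19520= -50.41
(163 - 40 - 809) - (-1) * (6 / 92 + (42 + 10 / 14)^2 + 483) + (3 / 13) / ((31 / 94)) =1473613121 / 908362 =1622.28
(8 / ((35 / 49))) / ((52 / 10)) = 28 / 13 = 2.15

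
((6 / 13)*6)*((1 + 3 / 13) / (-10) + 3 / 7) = 5004 / 5915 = 0.85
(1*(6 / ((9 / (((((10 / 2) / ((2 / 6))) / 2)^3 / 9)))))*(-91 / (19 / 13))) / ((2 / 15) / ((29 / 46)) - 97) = 64325625 / 3199828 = 20.10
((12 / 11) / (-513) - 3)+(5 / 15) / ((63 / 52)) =-107719 / 39501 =-2.73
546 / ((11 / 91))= 49686 / 11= 4516.91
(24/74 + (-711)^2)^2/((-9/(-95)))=3692865618286055/1369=2697491320880.98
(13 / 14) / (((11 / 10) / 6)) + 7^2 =4163 / 77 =54.06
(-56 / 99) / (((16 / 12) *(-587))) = 14 / 19371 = 0.00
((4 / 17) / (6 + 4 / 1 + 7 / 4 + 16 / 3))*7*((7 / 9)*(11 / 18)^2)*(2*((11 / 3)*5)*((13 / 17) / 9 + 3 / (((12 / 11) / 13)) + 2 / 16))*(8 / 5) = 59.08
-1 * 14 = -14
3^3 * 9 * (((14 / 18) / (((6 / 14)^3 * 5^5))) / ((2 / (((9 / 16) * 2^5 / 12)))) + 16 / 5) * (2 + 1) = 29181609 / 12500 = 2334.53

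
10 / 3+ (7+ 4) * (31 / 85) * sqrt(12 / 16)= 10 / 3+ 341 * sqrt(3) / 170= 6.81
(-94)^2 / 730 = 4418 / 365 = 12.10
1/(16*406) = 0.00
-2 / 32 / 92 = -1 / 1472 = -0.00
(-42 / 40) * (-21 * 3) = 1323 / 20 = 66.15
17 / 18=0.94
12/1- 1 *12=0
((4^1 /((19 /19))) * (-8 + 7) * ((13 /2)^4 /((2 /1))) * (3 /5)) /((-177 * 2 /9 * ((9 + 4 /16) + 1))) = 257049 /48380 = 5.31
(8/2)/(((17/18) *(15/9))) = 216/85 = 2.54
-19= -19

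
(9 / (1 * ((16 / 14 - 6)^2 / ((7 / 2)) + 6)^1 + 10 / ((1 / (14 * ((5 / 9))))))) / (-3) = -9261 / 279430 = -0.03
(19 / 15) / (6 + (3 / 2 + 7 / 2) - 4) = 19 / 105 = 0.18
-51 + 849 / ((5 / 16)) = 13329 / 5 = 2665.80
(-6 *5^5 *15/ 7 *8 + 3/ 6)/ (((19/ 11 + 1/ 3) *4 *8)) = -148499769/ 30464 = -4874.60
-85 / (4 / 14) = -595 / 2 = -297.50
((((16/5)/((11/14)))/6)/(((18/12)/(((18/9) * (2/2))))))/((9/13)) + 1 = 10279/4455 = 2.31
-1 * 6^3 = -216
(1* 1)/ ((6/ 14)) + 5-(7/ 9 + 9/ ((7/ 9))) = -316/ 63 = -5.02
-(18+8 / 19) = -350 / 19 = -18.42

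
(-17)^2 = 289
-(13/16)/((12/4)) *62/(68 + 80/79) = -31837/130848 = -0.24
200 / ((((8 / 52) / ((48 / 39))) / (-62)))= -99200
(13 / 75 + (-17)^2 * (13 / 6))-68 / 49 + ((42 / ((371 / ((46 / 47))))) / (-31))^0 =1533583 / 2450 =625.95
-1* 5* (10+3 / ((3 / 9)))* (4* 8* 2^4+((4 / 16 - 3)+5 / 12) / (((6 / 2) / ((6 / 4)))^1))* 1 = -291175 / 6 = -48529.17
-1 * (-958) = 958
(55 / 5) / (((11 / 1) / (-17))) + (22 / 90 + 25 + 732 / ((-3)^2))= 4031 / 45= 89.58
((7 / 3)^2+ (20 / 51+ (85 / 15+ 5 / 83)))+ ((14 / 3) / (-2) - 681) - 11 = -8670494 / 12699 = -682.77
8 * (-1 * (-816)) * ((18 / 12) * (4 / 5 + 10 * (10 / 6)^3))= 461166.93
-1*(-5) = 5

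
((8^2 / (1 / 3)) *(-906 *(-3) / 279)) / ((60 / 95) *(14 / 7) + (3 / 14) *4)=1285312 / 1457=882.16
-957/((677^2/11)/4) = -42108/458329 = -0.09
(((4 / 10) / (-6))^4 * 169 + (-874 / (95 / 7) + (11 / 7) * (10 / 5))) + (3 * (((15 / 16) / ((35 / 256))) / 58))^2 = -127525591679 / 2086205625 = -61.13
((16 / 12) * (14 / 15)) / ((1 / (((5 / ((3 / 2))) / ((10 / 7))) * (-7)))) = -2744 / 135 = -20.33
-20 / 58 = -10 / 29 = -0.34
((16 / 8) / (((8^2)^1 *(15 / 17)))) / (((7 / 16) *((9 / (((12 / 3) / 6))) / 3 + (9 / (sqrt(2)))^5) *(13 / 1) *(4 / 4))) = -136 / 528828869205 + 8262 *sqrt(2) / 19586254415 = 0.00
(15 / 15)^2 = 1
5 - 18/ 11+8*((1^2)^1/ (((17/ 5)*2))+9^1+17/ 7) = 125623/ 1309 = 95.97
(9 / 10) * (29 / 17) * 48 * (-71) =-444744 / 85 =-5232.28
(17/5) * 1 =17/5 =3.40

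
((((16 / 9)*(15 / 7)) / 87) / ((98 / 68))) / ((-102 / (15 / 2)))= -200 / 89523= -0.00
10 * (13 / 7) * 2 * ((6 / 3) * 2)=1040 / 7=148.57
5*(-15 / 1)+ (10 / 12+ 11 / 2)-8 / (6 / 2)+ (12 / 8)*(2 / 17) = -3629 / 51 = -71.16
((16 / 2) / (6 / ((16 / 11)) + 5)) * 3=192 / 73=2.63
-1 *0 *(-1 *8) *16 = 0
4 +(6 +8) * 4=60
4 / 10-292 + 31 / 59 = -85867 / 295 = -291.07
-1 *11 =-11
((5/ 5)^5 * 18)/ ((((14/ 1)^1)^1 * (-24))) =-3/ 56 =-0.05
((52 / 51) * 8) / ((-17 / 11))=-4576 / 867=-5.28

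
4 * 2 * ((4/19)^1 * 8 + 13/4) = 750/19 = 39.47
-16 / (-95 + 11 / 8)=128 / 749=0.17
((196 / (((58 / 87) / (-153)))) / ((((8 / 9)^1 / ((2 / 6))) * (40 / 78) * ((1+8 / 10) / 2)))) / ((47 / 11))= -3216213 / 376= -8553.76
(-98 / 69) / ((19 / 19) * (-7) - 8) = 98 / 1035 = 0.09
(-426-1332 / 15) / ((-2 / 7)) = 9009 / 5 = 1801.80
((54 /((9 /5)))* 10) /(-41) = -300 /41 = -7.32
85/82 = 1.04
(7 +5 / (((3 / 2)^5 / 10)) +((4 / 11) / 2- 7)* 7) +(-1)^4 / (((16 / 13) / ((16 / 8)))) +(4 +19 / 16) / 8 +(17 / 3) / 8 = -10661597 / 342144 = -31.16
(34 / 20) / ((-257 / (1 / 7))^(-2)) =55018817 / 10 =5501881.70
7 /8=0.88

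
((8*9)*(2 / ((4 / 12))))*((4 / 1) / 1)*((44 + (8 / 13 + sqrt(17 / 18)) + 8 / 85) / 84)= 24*sqrt(34) / 7 + 7114176 / 7735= 939.73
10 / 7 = 1.43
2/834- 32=-13343/417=-32.00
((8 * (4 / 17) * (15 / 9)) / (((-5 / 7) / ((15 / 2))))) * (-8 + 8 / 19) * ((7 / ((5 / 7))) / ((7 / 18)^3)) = 13436928 / 323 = 41600.40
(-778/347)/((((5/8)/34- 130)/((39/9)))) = 2751008/36804555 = 0.07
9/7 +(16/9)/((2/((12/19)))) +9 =4328/399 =10.85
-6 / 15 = -2 / 5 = -0.40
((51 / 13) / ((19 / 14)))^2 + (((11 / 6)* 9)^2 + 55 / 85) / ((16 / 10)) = 5938049089 / 33188896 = 178.92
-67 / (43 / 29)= -1943 / 43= -45.19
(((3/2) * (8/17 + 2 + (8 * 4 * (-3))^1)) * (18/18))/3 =-795/17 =-46.76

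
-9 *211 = -1899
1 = 1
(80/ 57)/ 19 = 80/ 1083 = 0.07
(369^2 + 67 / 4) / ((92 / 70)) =19064885 / 184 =103613.51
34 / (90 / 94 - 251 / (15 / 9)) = -3995 / 17583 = -0.23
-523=-523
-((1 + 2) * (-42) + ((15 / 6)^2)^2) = 1391 / 16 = 86.94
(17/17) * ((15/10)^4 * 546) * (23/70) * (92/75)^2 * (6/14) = 12811851/21875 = 585.68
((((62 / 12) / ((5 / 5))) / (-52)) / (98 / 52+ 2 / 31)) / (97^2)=-961 / 177378468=-0.00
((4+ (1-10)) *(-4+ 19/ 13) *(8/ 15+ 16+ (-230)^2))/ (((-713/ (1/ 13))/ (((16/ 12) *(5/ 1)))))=-174624560/ 361491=-483.07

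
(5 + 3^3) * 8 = 256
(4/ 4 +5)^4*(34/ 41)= 44064/ 41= 1074.73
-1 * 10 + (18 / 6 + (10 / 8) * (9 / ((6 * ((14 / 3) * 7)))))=-6.94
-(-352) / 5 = 352 / 5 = 70.40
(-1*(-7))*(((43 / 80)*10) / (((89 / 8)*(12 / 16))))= 1204 / 267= 4.51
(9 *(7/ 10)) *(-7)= -441/ 10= -44.10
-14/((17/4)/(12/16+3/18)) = -154/51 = -3.02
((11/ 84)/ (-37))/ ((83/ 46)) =-253/ 128982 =-0.00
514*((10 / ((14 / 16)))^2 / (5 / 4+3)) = 13158400 / 833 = 15796.40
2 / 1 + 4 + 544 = 550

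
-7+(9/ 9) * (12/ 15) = -31/ 5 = -6.20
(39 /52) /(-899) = -3 /3596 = -0.00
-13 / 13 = -1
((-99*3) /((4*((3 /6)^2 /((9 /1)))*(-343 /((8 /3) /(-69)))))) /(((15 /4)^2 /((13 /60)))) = -4576 /986125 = -0.00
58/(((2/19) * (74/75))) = 41325/74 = 558.45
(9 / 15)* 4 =12 / 5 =2.40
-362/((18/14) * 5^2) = -2534/225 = -11.26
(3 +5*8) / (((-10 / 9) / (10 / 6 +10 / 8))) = -112.88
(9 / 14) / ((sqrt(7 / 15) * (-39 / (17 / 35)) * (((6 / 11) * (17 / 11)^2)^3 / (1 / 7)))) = -2357947691 * sqrt(105) / 31908957509520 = -0.00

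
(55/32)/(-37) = -55/1184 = -0.05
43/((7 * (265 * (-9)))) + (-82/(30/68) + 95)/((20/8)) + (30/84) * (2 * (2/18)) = -36.27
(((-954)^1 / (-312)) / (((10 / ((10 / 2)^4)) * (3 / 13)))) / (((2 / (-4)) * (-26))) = 6625 / 104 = 63.70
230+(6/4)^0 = 231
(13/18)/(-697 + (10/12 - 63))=-13/13665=-0.00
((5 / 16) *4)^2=25 / 16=1.56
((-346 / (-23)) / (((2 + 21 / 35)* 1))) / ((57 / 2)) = 3460 / 17043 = 0.20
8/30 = 4/15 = 0.27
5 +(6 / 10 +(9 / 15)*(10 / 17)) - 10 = -344 / 85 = -4.05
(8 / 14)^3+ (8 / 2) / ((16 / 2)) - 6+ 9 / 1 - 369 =-365.31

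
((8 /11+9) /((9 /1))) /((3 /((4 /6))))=214 /891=0.24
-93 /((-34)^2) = -93 /1156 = -0.08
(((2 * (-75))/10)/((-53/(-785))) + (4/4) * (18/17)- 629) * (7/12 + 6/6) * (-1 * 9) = 21829575/1802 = 12114.08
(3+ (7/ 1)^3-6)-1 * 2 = 338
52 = 52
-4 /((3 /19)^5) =-9904396 /243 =-40758.83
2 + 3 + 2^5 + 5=42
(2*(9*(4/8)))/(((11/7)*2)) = 63/22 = 2.86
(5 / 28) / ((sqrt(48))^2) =5 / 1344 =0.00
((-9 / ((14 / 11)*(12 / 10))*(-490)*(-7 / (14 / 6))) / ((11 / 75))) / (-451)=118125 / 902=130.96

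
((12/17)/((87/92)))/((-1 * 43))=-368/21199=-0.02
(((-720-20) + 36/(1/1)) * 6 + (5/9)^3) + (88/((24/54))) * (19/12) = -5701259/1458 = -3910.33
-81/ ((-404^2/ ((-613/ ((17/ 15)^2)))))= -11171925/ 47169424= -0.24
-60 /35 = -12 /7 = -1.71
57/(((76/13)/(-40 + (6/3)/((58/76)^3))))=-8441706/24389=-346.13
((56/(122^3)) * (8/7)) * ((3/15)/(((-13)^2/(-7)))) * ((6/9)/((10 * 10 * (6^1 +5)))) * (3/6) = -14/158234129625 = -0.00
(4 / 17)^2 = 16 / 289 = 0.06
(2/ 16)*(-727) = -727/ 8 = -90.88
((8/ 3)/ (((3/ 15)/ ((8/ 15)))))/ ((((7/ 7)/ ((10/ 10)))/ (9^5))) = 419904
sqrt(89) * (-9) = -9 * sqrt(89) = -84.91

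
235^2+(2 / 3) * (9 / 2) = 55228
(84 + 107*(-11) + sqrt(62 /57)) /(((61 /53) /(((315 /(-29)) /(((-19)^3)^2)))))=0.00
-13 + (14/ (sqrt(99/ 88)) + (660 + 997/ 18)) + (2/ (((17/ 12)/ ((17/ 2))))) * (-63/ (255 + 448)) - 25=28 * sqrt(2)/ 3 + 8558071/ 12654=689.51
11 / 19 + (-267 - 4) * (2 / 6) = -5116 / 57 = -89.75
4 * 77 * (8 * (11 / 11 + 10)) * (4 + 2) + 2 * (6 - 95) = 162446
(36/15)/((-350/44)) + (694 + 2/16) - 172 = 3652763/7000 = 521.82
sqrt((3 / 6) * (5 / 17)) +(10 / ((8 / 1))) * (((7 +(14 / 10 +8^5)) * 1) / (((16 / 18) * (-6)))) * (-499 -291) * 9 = sqrt(170) / 34 +873900765 / 16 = 54618798.20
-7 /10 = -0.70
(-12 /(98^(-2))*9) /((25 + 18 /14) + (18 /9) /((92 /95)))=-111329568 /3043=-36585.46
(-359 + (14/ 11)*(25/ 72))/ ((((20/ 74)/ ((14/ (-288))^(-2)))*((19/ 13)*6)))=-3278242032/ 51205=-64021.91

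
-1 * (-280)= 280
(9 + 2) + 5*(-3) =-4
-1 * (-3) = 3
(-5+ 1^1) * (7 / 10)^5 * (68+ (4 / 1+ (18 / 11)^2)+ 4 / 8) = -305769751 / 6050000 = -50.54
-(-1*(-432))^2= -186624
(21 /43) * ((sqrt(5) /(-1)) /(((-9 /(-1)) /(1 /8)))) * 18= -21 * sqrt(5) /172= -0.27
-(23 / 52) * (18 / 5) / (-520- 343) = 207 / 112190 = 0.00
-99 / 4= -24.75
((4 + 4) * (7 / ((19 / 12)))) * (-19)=-672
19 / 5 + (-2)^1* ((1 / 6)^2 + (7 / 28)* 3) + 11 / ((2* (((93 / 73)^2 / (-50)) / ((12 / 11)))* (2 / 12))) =-47863939 / 43245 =-1106.81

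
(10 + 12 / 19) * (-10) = -106.32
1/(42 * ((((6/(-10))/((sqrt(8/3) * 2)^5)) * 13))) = -1.13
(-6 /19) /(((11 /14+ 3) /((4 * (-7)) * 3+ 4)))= 6.67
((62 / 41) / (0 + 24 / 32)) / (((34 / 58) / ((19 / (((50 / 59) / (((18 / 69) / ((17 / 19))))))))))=153182408 / 6813175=22.48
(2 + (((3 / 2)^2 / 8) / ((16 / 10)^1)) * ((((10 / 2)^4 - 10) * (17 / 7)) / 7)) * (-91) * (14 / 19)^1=-2648.98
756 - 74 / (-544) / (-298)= 61278299 / 81056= 756.00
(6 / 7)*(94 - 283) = -162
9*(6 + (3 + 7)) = 144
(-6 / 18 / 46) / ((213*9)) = -1 / 264546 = -0.00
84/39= 28/13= 2.15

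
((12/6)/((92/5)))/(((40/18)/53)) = 477/184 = 2.59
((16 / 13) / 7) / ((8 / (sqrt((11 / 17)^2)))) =0.01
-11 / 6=-1.83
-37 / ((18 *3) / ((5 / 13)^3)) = -4625 / 118638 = -0.04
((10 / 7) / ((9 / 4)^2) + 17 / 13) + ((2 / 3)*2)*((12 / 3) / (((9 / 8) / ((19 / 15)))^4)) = 921370925221 / 90677120625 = 10.16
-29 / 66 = -0.44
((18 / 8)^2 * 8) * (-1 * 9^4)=-531441 / 2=-265720.50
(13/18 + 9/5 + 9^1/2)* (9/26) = 158/65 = 2.43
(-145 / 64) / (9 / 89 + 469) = -2581 / 534400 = -0.00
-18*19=-342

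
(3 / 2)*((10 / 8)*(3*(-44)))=-495 / 2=-247.50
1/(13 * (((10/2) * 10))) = 1/650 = 0.00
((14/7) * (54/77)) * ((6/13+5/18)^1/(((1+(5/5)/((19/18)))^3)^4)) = 2297420885990675118/6589534957845875316281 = 0.00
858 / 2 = 429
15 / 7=2.14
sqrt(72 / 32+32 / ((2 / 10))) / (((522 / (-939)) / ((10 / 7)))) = -1565*sqrt(649) / 1218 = -32.73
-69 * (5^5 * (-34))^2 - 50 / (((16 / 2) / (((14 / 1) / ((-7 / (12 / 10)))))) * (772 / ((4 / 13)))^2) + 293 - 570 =-4903523838501549922 / 6295081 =-778945312777.00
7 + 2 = 9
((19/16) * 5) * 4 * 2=95/2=47.50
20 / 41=0.49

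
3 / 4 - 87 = -345 / 4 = -86.25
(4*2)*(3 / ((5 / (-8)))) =-192 / 5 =-38.40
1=1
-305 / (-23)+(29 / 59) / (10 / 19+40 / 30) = 13.53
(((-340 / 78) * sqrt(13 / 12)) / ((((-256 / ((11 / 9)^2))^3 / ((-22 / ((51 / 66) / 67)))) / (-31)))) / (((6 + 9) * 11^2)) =3679532197 * sqrt(39) / 782387814334464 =0.00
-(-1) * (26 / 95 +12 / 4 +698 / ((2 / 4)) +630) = 192781 / 95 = 2029.27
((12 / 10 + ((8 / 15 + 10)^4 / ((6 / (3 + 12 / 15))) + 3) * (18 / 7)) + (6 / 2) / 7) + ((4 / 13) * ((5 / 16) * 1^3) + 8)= 20065.40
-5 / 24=-0.21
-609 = -609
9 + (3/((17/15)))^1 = 198/17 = 11.65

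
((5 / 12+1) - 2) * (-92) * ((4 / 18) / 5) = 322 / 135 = 2.39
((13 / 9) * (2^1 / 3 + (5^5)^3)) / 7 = 6297278025.93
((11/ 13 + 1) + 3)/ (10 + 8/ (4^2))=6/ 13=0.46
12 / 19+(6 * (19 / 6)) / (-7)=-277 / 133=-2.08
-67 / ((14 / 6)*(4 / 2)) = -201 / 14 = -14.36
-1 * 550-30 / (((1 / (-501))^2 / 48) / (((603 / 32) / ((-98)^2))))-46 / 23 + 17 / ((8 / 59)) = -13630018883 / 19208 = -709601.15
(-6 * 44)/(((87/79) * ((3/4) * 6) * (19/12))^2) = -35149312/8197227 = -4.29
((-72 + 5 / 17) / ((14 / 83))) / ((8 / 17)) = -101177 / 112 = -903.37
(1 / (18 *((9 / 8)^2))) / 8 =4 / 729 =0.01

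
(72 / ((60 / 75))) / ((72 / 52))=65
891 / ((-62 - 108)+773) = 99 / 67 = 1.48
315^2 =99225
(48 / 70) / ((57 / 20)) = 0.24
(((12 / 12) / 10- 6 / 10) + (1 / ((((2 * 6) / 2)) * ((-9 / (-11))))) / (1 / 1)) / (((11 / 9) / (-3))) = 8 / 11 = 0.73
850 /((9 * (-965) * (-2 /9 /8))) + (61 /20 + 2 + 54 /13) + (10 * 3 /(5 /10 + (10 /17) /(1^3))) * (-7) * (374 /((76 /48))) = -1607535007353 /35276540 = -45569.52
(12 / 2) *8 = 48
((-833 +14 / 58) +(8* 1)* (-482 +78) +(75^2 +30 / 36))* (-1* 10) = -1358135 / 87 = -15610.75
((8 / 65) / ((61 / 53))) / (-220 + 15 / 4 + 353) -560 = -1214557104 / 2168855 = -560.00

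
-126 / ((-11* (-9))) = -14 / 11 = -1.27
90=90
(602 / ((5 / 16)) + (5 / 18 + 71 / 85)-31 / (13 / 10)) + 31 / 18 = 421091 / 221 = 1905.39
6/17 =0.35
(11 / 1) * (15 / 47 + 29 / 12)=16973 / 564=30.09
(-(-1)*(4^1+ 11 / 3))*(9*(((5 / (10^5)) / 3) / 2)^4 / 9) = 23 / 622080000000000000000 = 0.00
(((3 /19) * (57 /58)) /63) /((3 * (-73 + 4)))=-1 /84042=-0.00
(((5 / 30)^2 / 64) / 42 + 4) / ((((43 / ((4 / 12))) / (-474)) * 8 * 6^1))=-30578767 / 99864576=-0.31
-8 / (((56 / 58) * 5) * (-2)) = 29 / 35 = 0.83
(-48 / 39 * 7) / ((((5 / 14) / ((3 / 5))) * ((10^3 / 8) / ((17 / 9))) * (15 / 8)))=-213248 / 1828125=-0.12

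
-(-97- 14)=111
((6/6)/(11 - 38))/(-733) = 1/19791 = 0.00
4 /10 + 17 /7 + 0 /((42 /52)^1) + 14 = 589 /35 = 16.83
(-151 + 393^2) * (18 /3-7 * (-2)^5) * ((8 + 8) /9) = 567816640 /9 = 63090737.78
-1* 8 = -8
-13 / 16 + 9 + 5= 211 / 16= 13.19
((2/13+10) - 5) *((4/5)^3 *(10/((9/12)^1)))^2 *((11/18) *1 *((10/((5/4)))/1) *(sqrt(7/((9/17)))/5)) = 772800512 *sqrt(119)/9871875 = 853.97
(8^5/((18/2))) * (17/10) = 278528/45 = 6189.51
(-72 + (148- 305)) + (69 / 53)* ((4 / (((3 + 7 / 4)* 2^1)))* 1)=-230051 / 1007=-228.45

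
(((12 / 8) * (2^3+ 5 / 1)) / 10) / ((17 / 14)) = 273 / 170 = 1.61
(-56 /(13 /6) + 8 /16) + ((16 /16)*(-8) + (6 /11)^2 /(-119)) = -12484869 /374374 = -33.35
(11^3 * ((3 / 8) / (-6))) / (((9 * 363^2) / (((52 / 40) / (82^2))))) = -13 / 958573440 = -0.00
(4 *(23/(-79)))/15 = -92/1185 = -0.08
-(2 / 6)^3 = -1 / 27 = -0.04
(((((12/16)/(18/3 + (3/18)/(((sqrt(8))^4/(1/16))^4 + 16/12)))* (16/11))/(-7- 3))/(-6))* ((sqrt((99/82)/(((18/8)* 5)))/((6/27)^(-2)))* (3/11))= 26388279066656* sqrt(4510)/132548655605304769875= 0.00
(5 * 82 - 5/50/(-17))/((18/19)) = 1324319/3060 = 432.78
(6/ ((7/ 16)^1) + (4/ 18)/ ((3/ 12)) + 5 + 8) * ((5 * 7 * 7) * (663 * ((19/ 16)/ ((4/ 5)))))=6655524.35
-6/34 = -3/17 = -0.18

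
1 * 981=981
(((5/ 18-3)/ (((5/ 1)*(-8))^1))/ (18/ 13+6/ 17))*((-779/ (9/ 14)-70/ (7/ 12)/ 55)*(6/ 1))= -650725439/ 2280960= -285.29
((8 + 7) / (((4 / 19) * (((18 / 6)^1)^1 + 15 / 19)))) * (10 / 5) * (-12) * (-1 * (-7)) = -12635 / 4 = -3158.75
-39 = -39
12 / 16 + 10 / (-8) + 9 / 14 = 0.14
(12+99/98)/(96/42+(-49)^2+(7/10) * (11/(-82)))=174250/32186749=0.01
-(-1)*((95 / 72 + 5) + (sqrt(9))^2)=1103 / 72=15.32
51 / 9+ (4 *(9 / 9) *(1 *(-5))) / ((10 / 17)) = -85 / 3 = -28.33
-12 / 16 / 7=-3 / 28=-0.11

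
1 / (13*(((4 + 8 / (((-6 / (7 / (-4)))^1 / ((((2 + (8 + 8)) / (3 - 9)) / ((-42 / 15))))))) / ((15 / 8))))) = 15 / 676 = 0.02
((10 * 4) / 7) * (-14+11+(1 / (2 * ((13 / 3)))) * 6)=-1200 / 91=-13.19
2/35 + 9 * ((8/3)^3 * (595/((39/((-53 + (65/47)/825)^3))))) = -29610570027899005717298/76394009416725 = -387603298.40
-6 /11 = -0.55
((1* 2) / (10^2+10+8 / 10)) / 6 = 5 / 1662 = 0.00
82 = 82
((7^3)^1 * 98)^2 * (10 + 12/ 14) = 12267496528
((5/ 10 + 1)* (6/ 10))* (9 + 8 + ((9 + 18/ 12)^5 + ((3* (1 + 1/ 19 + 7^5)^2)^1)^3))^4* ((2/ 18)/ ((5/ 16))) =705600656927559468002032469310280368570752207456749571368317180351177990027607799689594582334090406475854107350574916179918852973824586442357201/ 16052266372172502852292756366691532800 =43956450794434702199279350000000000000000000000000000000000000000000000000000000000000000000000000000000000.00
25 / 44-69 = -3011 / 44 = -68.43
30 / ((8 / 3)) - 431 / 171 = 5971 / 684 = 8.73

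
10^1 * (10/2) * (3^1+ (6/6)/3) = 500/3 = 166.67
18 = 18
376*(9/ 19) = 3384/ 19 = 178.11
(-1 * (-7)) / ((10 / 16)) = 56 / 5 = 11.20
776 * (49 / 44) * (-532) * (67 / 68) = -84707966 / 187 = -452983.78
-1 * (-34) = 34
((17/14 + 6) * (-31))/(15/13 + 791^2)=-0.00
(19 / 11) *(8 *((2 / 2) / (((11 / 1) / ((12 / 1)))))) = 1824 / 121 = 15.07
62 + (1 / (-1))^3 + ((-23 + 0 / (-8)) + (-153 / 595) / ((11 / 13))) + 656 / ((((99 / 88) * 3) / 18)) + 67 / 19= 77682866 / 21945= 3539.89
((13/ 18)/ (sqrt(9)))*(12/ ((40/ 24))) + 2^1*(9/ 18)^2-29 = -803/ 30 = -26.77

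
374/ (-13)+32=42/ 13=3.23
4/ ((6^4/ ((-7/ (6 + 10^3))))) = -7/ 325944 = -0.00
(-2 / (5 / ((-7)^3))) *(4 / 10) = 1372 / 25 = 54.88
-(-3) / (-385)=-3 / 385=-0.01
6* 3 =18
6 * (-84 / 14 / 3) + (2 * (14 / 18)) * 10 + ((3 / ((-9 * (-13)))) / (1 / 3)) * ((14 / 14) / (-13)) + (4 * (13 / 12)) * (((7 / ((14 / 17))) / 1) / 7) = 187633 / 21294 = 8.81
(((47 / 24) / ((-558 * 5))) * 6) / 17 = -47 / 189720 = -0.00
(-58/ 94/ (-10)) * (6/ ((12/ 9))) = 261/ 940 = 0.28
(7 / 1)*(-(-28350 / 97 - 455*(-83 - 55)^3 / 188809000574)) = 193135743475290 / 94404500287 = 2045.83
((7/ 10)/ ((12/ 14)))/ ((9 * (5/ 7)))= 343/ 2700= 0.13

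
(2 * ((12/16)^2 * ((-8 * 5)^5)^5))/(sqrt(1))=-12666373951979520000000000000000000000000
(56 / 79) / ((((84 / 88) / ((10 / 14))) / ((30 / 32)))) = 275 / 553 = 0.50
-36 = -36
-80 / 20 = -4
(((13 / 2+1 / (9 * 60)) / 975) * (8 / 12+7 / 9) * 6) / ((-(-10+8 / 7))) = 24577 / 3766500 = 0.01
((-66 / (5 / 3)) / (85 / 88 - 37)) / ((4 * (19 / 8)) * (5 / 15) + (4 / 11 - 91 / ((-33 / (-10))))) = -127776 / 2795765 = -0.05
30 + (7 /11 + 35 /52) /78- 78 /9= 21.35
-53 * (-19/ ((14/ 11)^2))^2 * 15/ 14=-4201893795/ 537824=-7812.77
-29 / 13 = -2.23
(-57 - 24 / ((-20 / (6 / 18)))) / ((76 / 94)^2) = -86.59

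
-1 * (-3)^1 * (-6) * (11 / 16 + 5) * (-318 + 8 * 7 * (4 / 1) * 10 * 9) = -8125299 / 4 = -2031324.75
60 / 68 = 15 / 17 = 0.88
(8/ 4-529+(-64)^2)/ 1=3569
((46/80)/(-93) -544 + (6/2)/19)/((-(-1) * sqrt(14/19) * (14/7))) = -316.78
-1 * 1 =-1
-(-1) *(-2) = -2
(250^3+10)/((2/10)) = 78125050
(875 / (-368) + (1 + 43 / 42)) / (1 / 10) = -13675 / 3864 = -3.54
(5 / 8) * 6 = 15 / 4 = 3.75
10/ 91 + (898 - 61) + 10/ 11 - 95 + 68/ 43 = 32049834/ 43043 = 744.60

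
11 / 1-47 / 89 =932 / 89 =10.47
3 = 3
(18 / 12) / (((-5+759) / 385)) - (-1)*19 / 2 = 15481 / 1508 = 10.27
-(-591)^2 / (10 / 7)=-2444967 / 10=-244496.70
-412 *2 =-824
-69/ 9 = -23/ 3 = -7.67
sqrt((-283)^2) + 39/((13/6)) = 301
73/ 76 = 0.96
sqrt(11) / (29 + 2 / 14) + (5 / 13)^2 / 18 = 25 / 3042 + 7 * sqrt(11) / 204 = 0.12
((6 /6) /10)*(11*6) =33 /5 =6.60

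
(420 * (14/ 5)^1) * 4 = 4704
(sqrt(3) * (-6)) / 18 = -sqrt(3) / 3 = -0.58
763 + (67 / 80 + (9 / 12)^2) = 3822 / 5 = 764.40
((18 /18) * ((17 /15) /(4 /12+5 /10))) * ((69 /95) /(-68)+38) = 245411 /4750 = 51.67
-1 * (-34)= 34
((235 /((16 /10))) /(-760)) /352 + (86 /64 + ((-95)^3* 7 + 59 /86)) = -110462127386937 /18405376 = -6001622.97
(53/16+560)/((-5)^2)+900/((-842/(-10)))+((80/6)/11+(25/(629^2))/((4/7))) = 75707576345869/2198656165200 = 34.43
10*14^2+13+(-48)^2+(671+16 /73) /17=5356756 /1241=4316.48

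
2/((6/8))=8/3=2.67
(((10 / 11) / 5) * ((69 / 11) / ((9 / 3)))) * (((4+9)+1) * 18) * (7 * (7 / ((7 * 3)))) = 27048 / 121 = 223.54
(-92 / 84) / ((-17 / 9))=69 / 119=0.58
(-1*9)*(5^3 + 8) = -1197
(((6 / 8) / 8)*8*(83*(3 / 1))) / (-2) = -747 / 8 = -93.38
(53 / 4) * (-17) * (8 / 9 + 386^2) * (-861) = 86689481641 / 3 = 28896493880.33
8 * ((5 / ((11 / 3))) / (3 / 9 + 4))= 360 / 143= 2.52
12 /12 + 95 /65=32 /13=2.46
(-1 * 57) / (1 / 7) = -399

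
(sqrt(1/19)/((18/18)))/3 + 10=sqrt(19)/57 + 10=10.08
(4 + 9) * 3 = 39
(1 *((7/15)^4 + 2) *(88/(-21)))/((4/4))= -9121288/1063125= -8.58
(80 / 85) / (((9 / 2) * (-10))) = -16 / 765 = -0.02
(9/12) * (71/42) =71/56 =1.27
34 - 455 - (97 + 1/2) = -1037/2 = -518.50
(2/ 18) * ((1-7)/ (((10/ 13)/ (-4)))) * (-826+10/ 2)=-42692/ 15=-2846.13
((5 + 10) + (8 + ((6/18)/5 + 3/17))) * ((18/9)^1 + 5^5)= 18533729/255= 72681.29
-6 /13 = -0.46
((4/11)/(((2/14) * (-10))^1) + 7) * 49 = 18179/55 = 330.53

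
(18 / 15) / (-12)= -1 / 10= -0.10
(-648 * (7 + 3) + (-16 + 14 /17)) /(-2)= 55209 /17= 3247.59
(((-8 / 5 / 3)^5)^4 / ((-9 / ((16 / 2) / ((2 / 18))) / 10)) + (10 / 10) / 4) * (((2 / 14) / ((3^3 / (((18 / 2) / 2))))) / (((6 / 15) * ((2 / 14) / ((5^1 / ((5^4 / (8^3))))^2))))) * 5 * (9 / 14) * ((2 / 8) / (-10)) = -68025699968305335676580864 / 484933273136615753173828125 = -0.14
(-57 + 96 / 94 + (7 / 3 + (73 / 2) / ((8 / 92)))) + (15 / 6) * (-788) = -904597 / 564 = -1603.90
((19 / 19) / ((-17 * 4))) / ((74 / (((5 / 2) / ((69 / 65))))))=-325 / 694416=-0.00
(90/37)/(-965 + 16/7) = -630/249343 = -0.00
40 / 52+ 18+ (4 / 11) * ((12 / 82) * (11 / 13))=10028 / 533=18.81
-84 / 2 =-42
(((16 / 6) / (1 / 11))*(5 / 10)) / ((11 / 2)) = 8 / 3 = 2.67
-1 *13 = -13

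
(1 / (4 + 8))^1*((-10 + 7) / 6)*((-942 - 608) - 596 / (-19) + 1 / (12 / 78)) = 57461 / 912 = 63.01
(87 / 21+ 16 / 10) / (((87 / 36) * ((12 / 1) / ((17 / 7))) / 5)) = 3417 / 1421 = 2.40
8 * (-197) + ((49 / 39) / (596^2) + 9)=-21708315359 / 13853424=-1567.00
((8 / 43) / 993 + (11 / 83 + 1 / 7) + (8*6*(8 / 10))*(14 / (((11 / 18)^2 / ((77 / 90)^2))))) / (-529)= -3268381530728 / 1640436868875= -1.99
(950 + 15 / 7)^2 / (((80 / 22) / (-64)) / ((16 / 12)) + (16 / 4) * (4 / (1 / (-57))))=-15636623200 / 15730911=-994.01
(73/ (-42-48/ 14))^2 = 261121/ 101124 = 2.58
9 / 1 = 9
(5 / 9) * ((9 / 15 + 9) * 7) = 112 / 3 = 37.33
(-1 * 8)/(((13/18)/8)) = -1152/13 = -88.62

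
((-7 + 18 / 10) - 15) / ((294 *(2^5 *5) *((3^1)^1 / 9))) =-101 / 78400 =-0.00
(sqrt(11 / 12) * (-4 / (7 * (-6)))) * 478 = 478 * sqrt(33) / 63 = 43.59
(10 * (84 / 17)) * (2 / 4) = 24.71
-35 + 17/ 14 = -473/ 14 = -33.79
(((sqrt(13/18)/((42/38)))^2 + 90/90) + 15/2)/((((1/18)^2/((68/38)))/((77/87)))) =53980168/11571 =4665.13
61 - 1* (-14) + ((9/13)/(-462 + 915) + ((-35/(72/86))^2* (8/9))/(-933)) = 195830065517/2670296382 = 73.34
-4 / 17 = -0.24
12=12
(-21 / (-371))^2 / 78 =3 / 73034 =0.00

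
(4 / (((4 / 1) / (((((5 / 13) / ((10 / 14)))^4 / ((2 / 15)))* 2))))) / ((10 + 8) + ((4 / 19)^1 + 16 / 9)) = 6158565 / 97621498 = 0.06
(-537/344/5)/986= -537/1695920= -0.00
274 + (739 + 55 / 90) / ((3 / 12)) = 29092 / 9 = 3232.44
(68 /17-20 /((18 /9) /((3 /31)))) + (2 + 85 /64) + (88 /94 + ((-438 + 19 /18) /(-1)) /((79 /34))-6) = 12553684451 /66299328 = 189.35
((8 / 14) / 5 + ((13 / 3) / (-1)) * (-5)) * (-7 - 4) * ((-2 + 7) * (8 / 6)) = -100628 / 63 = -1597.27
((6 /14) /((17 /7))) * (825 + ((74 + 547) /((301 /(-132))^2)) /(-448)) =6276620493 /43126076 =145.54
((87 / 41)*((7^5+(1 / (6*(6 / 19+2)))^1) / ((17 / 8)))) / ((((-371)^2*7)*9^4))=128674943 / 48466466733069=0.00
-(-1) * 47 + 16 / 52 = 47.31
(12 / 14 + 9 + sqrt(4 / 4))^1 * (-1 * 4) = -304 / 7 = -43.43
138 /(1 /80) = 11040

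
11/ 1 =11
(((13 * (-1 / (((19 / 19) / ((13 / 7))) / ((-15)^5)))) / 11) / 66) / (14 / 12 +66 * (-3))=-128334375 / 1000307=-128.29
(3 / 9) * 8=8 / 3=2.67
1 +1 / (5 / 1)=6 / 5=1.20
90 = 90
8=8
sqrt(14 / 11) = sqrt(154) / 11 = 1.13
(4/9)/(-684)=-1/1539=-0.00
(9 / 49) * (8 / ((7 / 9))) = 648 / 343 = 1.89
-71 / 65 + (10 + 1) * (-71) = -50836 / 65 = -782.09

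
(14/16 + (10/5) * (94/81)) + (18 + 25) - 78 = -20609/648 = -31.80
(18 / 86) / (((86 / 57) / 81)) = 41553 / 3698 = 11.24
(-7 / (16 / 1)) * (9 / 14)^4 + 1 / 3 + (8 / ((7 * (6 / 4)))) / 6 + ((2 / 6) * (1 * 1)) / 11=3615421 / 8692992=0.42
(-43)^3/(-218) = 79507/218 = 364.71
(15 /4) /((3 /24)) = 30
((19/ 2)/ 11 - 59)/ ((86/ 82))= -52439/ 946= -55.43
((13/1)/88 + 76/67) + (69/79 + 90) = 42924545/465784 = 92.16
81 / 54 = 3 / 2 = 1.50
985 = 985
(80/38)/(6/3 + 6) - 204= -3871/19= -203.74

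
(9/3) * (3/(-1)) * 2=-18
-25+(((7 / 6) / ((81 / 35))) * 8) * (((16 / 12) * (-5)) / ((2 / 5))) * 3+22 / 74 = -2035102 / 8991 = -226.35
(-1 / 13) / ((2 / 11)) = -0.42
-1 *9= -9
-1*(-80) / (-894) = -40 / 447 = -0.09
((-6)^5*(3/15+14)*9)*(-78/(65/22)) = 655890048/25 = 26235601.92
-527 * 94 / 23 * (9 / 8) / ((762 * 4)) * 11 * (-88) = 8991147 / 11684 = 769.53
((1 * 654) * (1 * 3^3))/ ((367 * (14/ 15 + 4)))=132435/ 13579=9.75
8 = 8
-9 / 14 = -0.64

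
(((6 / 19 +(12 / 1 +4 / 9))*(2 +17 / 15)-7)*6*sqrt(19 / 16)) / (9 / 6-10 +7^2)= 5.32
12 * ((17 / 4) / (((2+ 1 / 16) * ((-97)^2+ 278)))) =272 / 106557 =0.00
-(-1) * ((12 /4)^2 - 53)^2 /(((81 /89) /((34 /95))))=761.32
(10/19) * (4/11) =0.19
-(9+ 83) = -92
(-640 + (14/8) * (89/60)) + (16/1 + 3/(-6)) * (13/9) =-442811/720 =-615.02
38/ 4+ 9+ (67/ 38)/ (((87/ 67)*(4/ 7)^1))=276067/ 13224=20.88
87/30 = 29/10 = 2.90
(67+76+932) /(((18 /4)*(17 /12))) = 8600 /51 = 168.63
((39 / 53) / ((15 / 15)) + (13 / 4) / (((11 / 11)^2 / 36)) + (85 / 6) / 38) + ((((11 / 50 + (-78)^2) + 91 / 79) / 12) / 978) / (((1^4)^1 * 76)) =22055325562607 / 186726801600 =118.12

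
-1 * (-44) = 44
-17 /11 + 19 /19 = -0.55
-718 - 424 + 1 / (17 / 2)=-19412 / 17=-1141.88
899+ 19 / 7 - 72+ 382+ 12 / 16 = 33949 / 28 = 1212.46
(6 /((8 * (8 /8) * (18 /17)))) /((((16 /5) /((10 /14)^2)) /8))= 2125 /2352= 0.90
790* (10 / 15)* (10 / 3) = 15800 / 9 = 1755.56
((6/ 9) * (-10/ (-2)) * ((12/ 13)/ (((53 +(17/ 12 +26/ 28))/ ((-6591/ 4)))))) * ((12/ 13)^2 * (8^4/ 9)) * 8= -1321205760/ 4649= -284191.39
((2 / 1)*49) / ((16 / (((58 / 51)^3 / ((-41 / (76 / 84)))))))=-3243737 / 16316073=-0.20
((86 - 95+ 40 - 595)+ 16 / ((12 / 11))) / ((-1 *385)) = 1648 / 1155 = 1.43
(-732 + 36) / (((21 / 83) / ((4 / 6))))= -38512 / 21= -1833.90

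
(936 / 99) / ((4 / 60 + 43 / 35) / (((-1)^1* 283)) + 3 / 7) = 3090360 / 138589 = 22.30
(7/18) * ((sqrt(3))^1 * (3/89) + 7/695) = 49/12510 + 7 * sqrt(3)/534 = 0.03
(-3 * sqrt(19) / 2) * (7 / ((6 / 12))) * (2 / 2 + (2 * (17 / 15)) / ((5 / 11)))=-3143 * sqrt(19) / 25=-548.00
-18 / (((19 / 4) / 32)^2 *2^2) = -73728 / 361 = -204.23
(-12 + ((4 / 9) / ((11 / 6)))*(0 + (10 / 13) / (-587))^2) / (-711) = 23059934956 / 1366301193543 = 0.02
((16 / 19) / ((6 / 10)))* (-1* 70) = -5600 / 57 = -98.25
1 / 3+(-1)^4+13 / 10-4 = -41 / 30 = -1.37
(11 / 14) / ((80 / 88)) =121 / 140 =0.86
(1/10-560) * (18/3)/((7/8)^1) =-134376/35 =-3839.31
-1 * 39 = -39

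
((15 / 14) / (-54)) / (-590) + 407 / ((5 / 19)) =229948493 / 148680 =1546.60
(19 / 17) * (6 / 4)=57 / 34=1.68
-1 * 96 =-96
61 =61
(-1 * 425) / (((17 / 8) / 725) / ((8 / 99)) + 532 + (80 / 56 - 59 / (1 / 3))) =-138040000 / 115779781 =-1.19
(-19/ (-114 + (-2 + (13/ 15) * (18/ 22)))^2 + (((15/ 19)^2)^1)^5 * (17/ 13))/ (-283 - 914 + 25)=-194791538316996776725/ 1877986578845555039517058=-0.00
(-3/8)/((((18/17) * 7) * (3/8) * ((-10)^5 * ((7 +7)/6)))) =17/29400000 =0.00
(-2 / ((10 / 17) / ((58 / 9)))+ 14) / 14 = -178 / 315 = -0.57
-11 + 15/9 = -9.33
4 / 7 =0.57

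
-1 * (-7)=7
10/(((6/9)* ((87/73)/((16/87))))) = 5840/2523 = 2.31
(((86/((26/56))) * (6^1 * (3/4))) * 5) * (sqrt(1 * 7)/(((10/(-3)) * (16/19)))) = -154413 * sqrt(7)/104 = -3928.25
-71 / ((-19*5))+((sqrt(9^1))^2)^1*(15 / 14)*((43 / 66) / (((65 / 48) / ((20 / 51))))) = 4149407 / 1616615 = 2.57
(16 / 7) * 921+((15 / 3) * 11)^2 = 35911 / 7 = 5130.14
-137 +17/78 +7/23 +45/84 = -3414319/25116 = -135.94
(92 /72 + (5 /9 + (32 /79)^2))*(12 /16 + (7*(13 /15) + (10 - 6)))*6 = 9708391 /74892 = 129.63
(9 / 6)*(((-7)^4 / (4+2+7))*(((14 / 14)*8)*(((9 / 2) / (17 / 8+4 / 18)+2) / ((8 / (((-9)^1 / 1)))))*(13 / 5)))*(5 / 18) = -2384193 / 338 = -7053.83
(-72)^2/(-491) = -5184/491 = -10.56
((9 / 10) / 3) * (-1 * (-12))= 3.60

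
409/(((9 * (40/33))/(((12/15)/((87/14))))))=31493/6525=4.83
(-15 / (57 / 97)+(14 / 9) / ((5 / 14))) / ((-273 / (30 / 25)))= 36202 / 389025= 0.09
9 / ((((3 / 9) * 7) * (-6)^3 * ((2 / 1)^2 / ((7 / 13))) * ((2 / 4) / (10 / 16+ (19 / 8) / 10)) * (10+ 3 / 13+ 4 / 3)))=-207 / 577280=-0.00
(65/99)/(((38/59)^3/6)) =13349635/905388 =14.74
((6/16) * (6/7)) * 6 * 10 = 135/7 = 19.29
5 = 5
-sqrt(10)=-3.16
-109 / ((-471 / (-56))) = -6104 / 471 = -12.96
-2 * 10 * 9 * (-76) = 13680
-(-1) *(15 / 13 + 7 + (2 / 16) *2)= 437 / 52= 8.40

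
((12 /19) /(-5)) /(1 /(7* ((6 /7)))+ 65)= -0.00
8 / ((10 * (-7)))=-0.11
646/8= 323/4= 80.75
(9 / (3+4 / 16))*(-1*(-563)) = 20268 / 13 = 1559.08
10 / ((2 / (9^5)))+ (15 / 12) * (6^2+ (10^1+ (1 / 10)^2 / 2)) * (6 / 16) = 377941203 / 1280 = 295266.56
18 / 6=3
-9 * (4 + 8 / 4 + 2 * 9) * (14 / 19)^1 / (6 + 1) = -432 / 19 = -22.74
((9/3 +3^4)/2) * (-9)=-378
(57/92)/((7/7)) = 57/92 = 0.62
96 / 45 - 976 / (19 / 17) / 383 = -16016 / 109155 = -0.15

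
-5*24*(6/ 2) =-360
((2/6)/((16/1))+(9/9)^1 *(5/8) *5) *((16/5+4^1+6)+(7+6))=19781/240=82.42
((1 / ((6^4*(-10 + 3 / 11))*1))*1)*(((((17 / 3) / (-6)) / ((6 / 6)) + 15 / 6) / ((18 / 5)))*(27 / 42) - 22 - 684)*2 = 139733 / 1248048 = 0.11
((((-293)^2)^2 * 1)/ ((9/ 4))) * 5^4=18425127002500/ 9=2047236333611.11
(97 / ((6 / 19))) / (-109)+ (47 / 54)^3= -37050985 / 17163576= -2.16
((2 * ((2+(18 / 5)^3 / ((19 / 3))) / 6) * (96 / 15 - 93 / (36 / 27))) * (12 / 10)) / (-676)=14092841 / 40137500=0.35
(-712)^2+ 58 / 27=13687546 / 27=506946.15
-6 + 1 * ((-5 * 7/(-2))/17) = -4.97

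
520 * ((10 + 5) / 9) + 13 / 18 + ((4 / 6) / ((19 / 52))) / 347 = 102937133 / 118674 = 867.39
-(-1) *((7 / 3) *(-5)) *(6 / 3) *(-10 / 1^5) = 233.33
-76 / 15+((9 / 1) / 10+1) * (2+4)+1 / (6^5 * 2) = 98497 / 15552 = 6.33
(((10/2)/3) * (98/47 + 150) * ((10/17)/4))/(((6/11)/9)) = 491425/799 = 615.05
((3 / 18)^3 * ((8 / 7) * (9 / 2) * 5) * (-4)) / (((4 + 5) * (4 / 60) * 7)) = -50 / 441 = -0.11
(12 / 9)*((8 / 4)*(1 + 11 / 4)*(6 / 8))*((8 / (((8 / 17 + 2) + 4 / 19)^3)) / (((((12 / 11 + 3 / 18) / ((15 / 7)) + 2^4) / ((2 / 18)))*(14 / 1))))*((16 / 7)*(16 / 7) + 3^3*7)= 264582785807175 / 914507782854022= 0.29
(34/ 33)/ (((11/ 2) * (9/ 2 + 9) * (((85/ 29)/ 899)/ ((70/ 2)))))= 1459976/ 9801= 148.96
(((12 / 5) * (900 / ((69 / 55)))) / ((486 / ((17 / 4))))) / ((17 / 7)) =3850 / 621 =6.20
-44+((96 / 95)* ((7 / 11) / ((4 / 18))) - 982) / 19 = -1896786 / 19855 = -95.53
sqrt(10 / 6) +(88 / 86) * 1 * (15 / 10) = sqrt(15) / 3 +66 / 43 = 2.83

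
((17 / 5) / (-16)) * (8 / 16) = -17 / 160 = -0.11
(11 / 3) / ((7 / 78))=286 / 7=40.86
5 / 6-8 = -43 / 6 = -7.17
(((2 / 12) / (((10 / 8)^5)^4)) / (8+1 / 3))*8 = 4398046511104 / 2384185791015625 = 0.00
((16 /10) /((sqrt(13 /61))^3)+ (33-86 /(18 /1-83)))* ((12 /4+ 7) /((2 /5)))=2440* sqrt(793) /169+ 11155 /13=1264.65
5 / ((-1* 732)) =-0.01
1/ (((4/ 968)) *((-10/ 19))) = -2299/ 5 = -459.80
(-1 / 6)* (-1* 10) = 5 / 3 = 1.67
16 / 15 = 1.07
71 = 71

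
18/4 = 9/2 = 4.50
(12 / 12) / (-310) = -1 / 310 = -0.00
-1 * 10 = -10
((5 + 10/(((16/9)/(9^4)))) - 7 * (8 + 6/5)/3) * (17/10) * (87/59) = 2182362607/23600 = 92472.99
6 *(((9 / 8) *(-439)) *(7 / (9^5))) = -0.35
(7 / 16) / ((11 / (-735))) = -5145 / 176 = -29.23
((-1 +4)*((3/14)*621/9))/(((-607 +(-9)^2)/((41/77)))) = -25461/567028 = -0.04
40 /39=1.03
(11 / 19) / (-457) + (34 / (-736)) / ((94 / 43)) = -6727785 / 300362336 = -0.02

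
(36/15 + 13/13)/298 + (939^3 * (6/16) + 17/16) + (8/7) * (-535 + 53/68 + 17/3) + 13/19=25102979677178093/80853360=310475404.82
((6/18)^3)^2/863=1/629127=0.00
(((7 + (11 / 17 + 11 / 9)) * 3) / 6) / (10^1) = 1357 / 3060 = 0.44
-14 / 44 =-7 / 22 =-0.32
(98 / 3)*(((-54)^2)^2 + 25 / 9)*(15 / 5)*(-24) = -59997582736 / 3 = -19999194245.33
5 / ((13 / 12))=60 / 13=4.62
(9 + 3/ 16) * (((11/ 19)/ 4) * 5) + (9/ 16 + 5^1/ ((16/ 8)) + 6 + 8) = 28833/ 1216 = 23.71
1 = 1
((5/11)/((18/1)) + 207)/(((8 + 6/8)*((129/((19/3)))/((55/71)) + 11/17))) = 13240093/15076026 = 0.88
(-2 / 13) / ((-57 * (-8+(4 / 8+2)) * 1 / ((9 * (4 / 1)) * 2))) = -96 / 2717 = -0.04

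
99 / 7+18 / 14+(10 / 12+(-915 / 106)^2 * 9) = 162072619 / 235956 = 686.88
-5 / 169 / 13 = -5 / 2197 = -0.00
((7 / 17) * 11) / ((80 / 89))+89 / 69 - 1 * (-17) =2189177 / 93840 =23.33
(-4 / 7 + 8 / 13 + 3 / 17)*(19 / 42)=6479 / 64974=0.10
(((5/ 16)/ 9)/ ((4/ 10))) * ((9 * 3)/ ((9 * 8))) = 25/ 768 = 0.03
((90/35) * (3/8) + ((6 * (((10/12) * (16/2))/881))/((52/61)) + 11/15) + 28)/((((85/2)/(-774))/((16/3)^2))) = -1575349034752/102218025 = -15411.66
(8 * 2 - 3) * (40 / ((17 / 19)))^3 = 5706688000 / 4913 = 1161548.54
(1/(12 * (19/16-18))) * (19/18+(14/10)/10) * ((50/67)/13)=-8/23517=-0.00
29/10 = 2.90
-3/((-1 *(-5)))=-3/5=-0.60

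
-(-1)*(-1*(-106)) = 106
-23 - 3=-26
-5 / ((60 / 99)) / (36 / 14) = -77 / 24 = -3.21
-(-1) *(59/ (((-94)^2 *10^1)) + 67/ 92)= 1481387/ 2032280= 0.73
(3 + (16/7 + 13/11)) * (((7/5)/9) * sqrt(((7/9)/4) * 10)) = 83 * sqrt(70)/495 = 1.40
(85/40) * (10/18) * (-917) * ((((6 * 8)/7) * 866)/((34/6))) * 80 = -90756800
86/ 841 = 0.10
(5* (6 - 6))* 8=0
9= 9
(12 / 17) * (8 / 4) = 24 / 17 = 1.41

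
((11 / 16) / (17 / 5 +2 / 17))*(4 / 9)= 935 / 10764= 0.09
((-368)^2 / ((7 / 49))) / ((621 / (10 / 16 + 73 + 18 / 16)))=3080896 / 27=114107.26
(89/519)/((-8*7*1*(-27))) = 89/784728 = 0.00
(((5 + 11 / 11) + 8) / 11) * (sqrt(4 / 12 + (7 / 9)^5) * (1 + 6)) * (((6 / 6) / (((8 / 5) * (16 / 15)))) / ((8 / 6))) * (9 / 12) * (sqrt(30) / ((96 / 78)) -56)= -8575 * sqrt(36490) / 12672 + 79625 * sqrt(10947) / 811008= -118.99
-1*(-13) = 13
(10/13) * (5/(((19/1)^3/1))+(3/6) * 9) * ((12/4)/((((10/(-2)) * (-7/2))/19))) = 370446/32851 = 11.28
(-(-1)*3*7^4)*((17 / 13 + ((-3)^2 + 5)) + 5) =1901592 / 13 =146276.31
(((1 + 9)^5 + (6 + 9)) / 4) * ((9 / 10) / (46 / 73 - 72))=-13141971 / 41680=-315.31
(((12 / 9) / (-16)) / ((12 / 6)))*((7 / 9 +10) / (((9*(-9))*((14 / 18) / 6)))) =97 / 2268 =0.04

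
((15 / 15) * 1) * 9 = 9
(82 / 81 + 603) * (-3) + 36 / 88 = -1076107 / 594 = -1811.63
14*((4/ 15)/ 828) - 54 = -54.00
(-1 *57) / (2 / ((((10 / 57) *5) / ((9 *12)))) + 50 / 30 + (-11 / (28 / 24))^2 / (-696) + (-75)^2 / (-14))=6074775 / 16413272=0.37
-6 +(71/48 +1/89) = -19265/4272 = -4.51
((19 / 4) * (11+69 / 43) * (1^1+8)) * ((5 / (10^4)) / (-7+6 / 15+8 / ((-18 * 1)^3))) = -33782589 / 827732800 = -0.04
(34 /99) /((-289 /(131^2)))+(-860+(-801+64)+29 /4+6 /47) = -509415403 /316404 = -1610.02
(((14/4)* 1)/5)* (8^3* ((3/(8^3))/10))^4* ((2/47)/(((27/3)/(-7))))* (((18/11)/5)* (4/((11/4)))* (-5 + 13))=-63504/88859375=-0.00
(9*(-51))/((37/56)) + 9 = -25371/37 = -685.70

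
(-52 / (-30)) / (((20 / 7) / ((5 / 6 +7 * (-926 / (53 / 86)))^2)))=1017864641958619 / 15168600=67103400.57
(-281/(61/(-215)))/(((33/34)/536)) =546946.33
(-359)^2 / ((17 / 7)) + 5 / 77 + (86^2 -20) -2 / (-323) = 1503320586 / 24871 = 60444.72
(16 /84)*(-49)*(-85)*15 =11900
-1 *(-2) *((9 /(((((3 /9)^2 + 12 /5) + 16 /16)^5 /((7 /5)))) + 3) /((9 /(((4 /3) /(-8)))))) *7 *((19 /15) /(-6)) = 13199029444769 /79757301862080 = 0.17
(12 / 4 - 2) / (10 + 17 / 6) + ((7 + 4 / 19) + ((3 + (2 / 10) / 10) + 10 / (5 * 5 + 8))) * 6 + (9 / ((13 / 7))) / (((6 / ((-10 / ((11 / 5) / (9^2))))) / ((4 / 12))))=-17044168 / 475475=-35.85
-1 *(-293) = 293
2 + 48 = 50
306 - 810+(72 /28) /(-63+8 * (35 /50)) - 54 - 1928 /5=-9478912 /10045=-943.64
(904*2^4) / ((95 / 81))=1171584 / 95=12332.46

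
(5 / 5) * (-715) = -715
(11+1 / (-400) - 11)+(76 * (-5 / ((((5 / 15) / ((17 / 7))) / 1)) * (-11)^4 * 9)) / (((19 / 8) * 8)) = -19200625.72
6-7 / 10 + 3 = 83 / 10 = 8.30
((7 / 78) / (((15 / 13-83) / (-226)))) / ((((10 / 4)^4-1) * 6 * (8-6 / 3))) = 113 / 624834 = 0.00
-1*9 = -9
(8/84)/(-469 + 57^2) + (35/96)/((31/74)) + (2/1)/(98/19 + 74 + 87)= 960262951/1088281040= 0.88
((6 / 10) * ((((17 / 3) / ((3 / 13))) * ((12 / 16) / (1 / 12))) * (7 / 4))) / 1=232.05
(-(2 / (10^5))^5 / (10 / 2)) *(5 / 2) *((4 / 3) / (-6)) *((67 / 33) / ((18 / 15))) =67 / 111375000000000000000000000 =0.00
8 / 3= 2.67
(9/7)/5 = 9/35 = 0.26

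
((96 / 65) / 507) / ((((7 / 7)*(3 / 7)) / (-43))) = -9632 / 32955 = -0.29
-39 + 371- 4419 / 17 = 72.06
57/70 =0.81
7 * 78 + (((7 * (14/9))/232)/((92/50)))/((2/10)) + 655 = 57682949/48024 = 1201.13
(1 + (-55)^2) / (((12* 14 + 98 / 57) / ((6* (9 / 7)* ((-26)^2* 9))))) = 28333273176 / 33859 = 836801.83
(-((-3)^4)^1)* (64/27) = -192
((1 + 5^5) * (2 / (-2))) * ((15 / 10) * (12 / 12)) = -4689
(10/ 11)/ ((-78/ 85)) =-425/ 429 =-0.99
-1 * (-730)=730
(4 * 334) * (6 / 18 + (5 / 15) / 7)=10688 / 21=508.95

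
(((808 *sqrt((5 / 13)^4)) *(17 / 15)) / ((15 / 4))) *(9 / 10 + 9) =357.62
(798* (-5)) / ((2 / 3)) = -5985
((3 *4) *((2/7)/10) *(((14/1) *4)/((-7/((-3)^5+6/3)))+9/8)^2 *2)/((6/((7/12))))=238177489/960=248101.55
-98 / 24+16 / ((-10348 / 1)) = -126811 / 31044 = -4.08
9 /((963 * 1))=1 /107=0.01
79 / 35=2.26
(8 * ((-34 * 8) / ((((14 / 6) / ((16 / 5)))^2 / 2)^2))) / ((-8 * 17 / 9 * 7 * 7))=3057647616 / 73530625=41.58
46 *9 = 414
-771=-771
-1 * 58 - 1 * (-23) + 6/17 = -589/17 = -34.65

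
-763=-763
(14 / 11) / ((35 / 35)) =14 / 11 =1.27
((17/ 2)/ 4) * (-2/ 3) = -17/ 12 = -1.42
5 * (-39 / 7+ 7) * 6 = 42.86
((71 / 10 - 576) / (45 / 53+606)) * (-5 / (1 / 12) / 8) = 301517 / 42884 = 7.03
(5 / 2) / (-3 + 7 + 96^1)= 1 / 40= 0.02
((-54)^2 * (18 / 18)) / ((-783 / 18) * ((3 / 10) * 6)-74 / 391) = -11401560 / 306893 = -37.15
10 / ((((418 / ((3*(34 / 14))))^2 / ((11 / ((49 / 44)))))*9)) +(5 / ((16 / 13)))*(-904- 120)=-3605722870 / 866761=-4160.00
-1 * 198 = -198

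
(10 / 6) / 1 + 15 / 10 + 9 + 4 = 97 / 6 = 16.17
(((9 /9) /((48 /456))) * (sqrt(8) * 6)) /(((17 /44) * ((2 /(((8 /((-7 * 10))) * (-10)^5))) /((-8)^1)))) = -1605120000 * sqrt(2) /119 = -19075482.97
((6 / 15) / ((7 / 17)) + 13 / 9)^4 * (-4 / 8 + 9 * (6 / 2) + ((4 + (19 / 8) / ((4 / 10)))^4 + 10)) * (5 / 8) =8606161919100611081 / 41295442083840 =208404.64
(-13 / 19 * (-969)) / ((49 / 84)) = 7956 / 7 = 1136.57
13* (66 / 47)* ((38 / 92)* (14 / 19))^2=42042 / 24863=1.69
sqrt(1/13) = sqrt(13)/13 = 0.28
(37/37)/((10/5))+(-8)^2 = 129/2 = 64.50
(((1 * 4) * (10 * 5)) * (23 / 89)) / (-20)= -230 / 89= -2.58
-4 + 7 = 3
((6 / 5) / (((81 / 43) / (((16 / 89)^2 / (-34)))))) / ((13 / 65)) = -11008 / 3635739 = -0.00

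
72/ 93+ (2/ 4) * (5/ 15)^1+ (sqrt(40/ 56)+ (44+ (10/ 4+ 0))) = sqrt(35)/ 7+ 4412/ 93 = 48.29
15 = 15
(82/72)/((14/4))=41/126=0.33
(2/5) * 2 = 4/5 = 0.80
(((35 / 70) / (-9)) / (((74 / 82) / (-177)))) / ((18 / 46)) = 55637 / 1998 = 27.85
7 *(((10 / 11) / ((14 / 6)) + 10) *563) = 450400 / 11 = 40945.45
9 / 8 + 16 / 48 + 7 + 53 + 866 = 22259 / 24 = 927.46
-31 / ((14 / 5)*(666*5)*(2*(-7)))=31 / 130536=0.00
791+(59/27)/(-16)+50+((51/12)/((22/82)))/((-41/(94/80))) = 39936257/47520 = 840.41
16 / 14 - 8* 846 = -47368 / 7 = -6766.86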